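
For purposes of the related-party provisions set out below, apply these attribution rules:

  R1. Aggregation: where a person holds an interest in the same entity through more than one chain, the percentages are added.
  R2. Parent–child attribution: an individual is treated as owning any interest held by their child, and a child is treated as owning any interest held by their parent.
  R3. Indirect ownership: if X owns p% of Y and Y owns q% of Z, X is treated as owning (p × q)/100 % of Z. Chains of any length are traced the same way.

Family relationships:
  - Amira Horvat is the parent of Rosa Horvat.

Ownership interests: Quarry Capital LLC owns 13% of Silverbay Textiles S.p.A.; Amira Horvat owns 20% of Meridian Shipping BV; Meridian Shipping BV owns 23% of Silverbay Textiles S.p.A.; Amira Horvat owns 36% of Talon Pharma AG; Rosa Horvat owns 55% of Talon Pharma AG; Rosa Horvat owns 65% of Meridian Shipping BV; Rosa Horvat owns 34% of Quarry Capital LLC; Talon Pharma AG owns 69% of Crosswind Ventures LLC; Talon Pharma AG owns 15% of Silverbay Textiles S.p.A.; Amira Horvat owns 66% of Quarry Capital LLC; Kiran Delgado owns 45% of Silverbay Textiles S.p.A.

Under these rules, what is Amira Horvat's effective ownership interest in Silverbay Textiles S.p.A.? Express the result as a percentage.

By parent–child attribution (R2), Amira Horvat is treated as also owning Rosa Horvat's interest in Meridian Shipping BV, giving 20% + 65% = 85%.
By parent–child attribution (R2), Amira Horvat is treated as also owning Rosa Horvat's interest in Talon Pharma AG, giving 36% + 55% = 91%.
By parent–child attribution (R2), Amira Horvat is treated as also owning Rosa Horvat's interest in Quarry Capital LLC, giving 66% + 34% = 100%.
Chain via Meridian Shipping BV (R3): 85% × 23% = 19.55% of Silverbay Textiles S.p.A.
Chain via Talon Pharma AG (R3): 91% × 15% = 13.65% of Silverbay Textiles S.p.A.
Chain via Quarry Capital LLC (R3): 100% × 13% = 13% of Silverbay Textiles S.p.A.
Aggregating (R1): 19.55% + 13.65% + 13% = 46.2%.

46.2%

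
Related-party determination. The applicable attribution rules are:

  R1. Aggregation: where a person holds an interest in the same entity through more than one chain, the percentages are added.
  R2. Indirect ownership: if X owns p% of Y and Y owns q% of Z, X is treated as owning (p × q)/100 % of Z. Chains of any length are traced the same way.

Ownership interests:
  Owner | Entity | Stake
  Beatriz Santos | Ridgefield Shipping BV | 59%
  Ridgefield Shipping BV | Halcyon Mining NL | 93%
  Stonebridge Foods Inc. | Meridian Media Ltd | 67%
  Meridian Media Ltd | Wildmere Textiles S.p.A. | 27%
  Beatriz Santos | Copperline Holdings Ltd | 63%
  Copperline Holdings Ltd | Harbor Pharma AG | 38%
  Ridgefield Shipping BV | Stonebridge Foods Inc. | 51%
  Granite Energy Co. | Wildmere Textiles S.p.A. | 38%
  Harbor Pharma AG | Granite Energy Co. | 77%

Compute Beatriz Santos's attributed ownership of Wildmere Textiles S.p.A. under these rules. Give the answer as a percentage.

Chain via Ridgefield Shipping BV → Stonebridge Foods Inc. → Meridian Media Ltd (R2): 59% × 51% × 67% × 27% = 5.443281% of Wildmere Textiles S.p.A.
Chain via Copperline Holdings Ltd → Harbor Pharma AG → Granite Energy Co. (R2): 63% × 38% × 77% × 38% = 7.004844% of Wildmere Textiles S.p.A.
Aggregating (R1): 5.443281% + 7.004844% = 12.448125%.

12.448125%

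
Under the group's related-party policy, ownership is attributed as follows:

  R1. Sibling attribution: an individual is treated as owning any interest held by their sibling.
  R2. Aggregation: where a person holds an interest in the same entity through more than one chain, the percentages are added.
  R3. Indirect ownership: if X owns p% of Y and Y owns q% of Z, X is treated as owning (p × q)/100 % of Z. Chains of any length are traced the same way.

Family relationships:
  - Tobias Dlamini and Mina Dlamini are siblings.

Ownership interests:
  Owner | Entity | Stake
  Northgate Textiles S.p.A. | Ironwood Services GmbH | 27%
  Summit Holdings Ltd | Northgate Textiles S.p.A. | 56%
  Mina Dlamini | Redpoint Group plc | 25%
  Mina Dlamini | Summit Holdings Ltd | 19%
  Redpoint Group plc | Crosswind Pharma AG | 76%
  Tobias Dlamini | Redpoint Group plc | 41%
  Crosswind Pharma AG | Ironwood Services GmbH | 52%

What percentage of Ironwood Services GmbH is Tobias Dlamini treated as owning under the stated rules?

By sibling attribution (R1), Tobias Dlamini is treated as also owning Mina Dlamini's interest in Redpoint Group plc, giving 41% + 25% = 66%.
By sibling attribution (R1), Tobias Dlamini is treated as owning Mina Dlamini's 19% interest in Summit Holdings Ltd.
Chain via Redpoint Group plc → Crosswind Pharma AG (R3): 66% × 76% × 52% = 26.0832% of Ironwood Services GmbH.
Chain via Summit Holdings Ltd → Northgate Textiles S.p.A. (R3): 19% × 56% × 27% = 2.8728% of Ironwood Services GmbH.
Aggregating (R2): 26.0832% + 2.8728% = 28.956%.

28.956%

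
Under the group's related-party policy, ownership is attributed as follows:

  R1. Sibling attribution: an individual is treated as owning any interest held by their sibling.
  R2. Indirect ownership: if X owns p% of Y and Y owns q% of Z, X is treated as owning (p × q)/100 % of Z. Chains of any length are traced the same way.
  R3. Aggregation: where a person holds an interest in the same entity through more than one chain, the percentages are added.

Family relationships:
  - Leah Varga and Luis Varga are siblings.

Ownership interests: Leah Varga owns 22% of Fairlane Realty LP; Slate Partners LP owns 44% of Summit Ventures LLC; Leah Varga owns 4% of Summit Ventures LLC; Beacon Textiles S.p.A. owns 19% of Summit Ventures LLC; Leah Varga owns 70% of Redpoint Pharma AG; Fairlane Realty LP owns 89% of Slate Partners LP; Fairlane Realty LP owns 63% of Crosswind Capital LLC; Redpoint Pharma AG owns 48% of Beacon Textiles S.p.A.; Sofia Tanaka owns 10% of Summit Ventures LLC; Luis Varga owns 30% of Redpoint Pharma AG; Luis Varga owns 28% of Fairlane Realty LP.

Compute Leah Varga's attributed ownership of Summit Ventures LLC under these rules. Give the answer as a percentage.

32.7%

By sibling attribution (R1), Leah Varga is treated as also owning Luis Varga's interest in Fairlane Realty LP, giving 22% + 28% = 50%.
By sibling attribution (R1), Leah Varga is treated as also owning Luis Varga's interest in Redpoint Pharma AG, giving 70% + 30% = 100%.
Chain via Fairlane Realty LP → Slate Partners LP (R2): 50% × 89% × 44% = 19.58% of Summit Ventures LLC.
Chain via Redpoint Pharma AG → Beacon Textiles S.p.A. (R2): 100% × 48% × 19% = 9.12% of Summit Ventures LLC.
Direct interest in Summit Ventures LLC: 4%.
Aggregating (R3): 19.58% + 9.12% + 4% = 32.7%.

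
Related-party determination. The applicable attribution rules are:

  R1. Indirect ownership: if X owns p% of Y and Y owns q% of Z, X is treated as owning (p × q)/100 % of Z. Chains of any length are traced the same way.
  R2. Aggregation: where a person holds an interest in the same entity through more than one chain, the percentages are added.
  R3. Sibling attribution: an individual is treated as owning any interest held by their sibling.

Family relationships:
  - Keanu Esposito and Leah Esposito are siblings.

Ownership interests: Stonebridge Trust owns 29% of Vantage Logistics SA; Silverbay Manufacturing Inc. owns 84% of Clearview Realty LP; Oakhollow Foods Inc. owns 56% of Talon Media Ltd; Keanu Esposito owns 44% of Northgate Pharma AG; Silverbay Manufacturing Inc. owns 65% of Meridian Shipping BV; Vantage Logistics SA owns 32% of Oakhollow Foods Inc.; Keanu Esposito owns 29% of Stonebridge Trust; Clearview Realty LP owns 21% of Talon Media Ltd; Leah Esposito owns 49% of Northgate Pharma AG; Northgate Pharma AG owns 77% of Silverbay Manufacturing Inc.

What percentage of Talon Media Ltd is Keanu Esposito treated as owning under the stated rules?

By sibling attribution (R3), Keanu Esposito is treated as also owning Leah Esposito's interest in Northgate Pharma AG, giving 44% + 49% = 93%.
Chain via Northgate Pharma AG → Silverbay Manufacturing Inc. → Clearview Realty LP (R1): 93% × 77% × 84% × 21% = 12.632004% of Talon Media Ltd.
Chain via Stonebridge Trust → Vantage Logistics SA → Oakhollow Foods Inc. (R1): 29% × 29% × 32% × 56% = 1.507072% of Talon Media Ltd.
Aggregating (R2): 12.632004% + 1.507072% = 14.139076%.

14.139076%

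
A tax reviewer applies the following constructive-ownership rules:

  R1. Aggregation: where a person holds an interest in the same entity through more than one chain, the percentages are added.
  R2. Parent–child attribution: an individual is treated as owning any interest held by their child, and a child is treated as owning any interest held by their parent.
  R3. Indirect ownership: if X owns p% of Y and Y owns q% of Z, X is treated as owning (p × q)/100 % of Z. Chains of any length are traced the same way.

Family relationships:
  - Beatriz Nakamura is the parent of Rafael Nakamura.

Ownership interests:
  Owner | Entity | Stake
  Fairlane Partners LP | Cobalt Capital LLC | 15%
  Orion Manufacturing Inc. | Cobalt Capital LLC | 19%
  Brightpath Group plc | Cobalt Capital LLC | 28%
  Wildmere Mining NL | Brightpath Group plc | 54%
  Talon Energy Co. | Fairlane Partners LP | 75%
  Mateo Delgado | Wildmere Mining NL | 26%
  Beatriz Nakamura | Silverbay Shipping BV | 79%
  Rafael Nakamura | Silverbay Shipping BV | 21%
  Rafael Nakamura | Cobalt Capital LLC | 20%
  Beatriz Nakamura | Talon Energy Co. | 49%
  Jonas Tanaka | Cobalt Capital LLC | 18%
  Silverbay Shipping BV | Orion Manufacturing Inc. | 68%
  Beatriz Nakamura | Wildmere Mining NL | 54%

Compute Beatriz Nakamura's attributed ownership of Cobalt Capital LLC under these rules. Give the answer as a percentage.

By parent–child attribution (R2), Beatriz Nakamura is treated as also owning Rafael Nakamura's interest in Silverbay Shipping BV, giving 79% + 21% = 100%.
By parent–child attribution (R2), Beatriz Nakamura is treated as owning Rafael Nakamura's 20% interest in Cobalt Capital LLC.
Chain via Wildmere Mining NL → Brightpath Group plc (R3): 54% × 54% × 28% = 8.1648% of Cobalt Capital LLC.
Chain via Silverbay Shipping BV → Orion Manufacturing Inc. (R3): 100% × 68% × 19% = 12.92% of Cobalt Capital LLC.
Chain via Talon Energy Co. → Fairlane Partners LP (R3): 49% × 75% × 15% = 5.5125% of Cobalt Capital LLC.
Direct interest in Cobalt Capital LLC: 20%.
Aggregating (R1): 8.1648% + 12.92% + 5.5125% + 20% = 46.5973%.

46.5973%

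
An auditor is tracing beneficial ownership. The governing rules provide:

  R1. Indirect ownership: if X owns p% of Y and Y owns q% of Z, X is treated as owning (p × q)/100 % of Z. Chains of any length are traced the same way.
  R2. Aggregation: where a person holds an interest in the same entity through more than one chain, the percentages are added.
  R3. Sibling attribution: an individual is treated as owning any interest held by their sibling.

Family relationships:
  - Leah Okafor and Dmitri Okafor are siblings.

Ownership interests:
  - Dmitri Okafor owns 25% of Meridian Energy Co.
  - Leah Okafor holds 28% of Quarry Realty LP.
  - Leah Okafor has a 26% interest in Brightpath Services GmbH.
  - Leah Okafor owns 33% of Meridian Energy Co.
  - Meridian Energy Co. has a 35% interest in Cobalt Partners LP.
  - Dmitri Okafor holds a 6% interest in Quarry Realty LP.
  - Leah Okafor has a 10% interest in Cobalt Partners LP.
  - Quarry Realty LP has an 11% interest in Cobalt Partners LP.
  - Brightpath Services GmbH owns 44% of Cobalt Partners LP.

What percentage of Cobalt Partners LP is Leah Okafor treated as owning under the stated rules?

By sibling attribution (R3), Leah Okafor is treated as also owning Dmitri Okafor's interest in Quarry Realty LP, giving 28% + 6% = 34%.
By sibling attribution (R3), Leah Okafor is treated as also owning Dmitri Okafor's interest in Meridian Energy Co, giving 33% + 25% = 58%.
Chain via Brightpath Services GmbH (R1): 26% × 44% = 11.44% of Cobalt Partners LP.
Chain via Quarry Realty LP (R1): 34% × 11% = 3.74% of Cobalt Partners LP.
Chain via Meridian Energy Co. (R1): 58% × 35% = 20.3% of Cobalt Partners LP.
Direct interest in Cobalt Partners LP: 10%.
Aggregating (R2): 11.44% + 3.74% + 20.3% + 10% = 45.48%.

45.48%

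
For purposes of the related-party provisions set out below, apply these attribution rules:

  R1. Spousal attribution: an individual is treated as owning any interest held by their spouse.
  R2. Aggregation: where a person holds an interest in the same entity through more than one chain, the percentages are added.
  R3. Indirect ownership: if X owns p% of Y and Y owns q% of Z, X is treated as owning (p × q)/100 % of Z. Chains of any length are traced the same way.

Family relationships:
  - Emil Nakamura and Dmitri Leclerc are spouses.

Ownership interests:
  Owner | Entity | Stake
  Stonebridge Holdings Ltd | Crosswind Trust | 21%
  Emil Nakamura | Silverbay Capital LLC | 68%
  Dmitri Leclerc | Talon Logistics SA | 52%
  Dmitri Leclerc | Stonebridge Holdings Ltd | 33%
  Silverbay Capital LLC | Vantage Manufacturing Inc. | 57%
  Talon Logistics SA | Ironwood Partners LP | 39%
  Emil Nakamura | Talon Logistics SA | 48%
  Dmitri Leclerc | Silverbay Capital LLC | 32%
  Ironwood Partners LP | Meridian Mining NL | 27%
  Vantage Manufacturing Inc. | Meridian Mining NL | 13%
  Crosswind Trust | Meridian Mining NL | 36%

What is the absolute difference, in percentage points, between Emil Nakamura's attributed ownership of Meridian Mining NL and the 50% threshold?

29.5652

By spousal attribution (R1), Emil Nakamura is treated as also owning Dmitri Leclerc's interest in Talon Logistics SA, giving 48% + 52% = 100%.
By spousal attribution (R1), Emil Nakamura is treated as also owning Dmitri Leclerc's interest in Silverbay Capital LLC, giving 68% + 32% = 100%.
By spousal attribution (R1), Emil Nakamura is treated as owning Dmitri Leclerc's 33% interest in Stonebridge Holdings Ltd.
Chain via Talon Logistics SA → Ironwood Partners LP (R3): 100% × 39% × 27% = 10.53% of Meridian Mining NL.
Chain via Silverbay Capital LLC → Vantage Manufacturing Inc. (R3): 100% × 57% × 13% = 7.41% of Meridian Mining NL.
Chain via Stonebridge Holdings Ltd → Crosswind Trust (R3): 33% × 21% × 36% = 2.4948% of Meridian Mining NL.
Aggregating (R2): 10.53% + 7.41% + 2.4948% = 20.4348%.
20.4348% falls short of the 50% threshold by 29.5652 percentage points.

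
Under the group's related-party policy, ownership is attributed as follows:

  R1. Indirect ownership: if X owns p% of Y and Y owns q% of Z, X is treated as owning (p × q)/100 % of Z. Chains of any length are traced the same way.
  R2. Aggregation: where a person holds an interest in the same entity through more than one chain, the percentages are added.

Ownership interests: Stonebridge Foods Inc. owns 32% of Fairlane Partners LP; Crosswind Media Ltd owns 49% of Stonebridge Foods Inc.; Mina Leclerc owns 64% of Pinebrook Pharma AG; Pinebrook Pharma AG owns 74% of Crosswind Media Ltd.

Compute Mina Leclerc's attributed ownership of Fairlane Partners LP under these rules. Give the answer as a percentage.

Chain via Pinebrook Pharma AG → Crosswind Media Ltd → Stonebridge Foods Inc. (R1): 64% × 74% × 49% × 32% = 7.426048% of Fairlane Partners LP.

7.426048%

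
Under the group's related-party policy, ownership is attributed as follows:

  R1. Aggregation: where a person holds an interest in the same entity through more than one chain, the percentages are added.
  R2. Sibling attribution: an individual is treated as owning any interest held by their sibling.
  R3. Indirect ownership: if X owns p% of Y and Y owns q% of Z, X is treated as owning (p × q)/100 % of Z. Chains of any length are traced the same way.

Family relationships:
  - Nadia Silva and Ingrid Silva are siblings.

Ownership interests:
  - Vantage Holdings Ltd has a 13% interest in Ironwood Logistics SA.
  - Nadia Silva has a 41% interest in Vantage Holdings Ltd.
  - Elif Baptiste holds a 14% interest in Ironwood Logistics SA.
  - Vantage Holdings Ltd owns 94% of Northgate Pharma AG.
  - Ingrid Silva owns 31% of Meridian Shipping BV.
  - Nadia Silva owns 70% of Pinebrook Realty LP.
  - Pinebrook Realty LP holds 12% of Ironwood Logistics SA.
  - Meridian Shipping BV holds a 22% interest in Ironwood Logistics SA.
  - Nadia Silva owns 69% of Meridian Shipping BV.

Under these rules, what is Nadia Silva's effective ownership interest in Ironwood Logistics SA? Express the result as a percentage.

By sibling attribution (R2), Nadia Silva is treated as also owning Ingrid Silva's interest in Meridian Shipping BV, giving 69% + 31% = 100%.
Chain via Vantage Holdings Ltd (R3): 41% × 13% = 5.33% of Ironwood Logistics SA.
Chain via Pinebrook Realty LP (R3): 70% × 12% = 8.4% of Ironwood Logistics SA.
Chain via Meridian Shipping BV (R3): 100% × 22% = 22% of Ironwood Logistics SA.
Aggregating (R1): 5.33% + 8.4% + 22% = 35.73%.

35.73%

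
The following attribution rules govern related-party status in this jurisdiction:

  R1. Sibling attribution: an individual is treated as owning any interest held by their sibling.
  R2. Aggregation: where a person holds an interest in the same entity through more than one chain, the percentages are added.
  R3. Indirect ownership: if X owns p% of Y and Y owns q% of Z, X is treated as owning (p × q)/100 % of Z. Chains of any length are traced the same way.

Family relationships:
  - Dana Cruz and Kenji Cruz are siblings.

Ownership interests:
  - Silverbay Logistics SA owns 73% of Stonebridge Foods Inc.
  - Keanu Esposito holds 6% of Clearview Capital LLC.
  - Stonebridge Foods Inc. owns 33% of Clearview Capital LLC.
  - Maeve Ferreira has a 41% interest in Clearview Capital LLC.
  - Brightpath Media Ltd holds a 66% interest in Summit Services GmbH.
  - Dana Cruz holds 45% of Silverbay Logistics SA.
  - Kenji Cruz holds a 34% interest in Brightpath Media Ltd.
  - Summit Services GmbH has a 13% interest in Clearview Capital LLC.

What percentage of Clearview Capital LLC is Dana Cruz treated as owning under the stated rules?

13.7577%

By sibling attribution (R1), Dana Cruz is treated as owning Kenji Cruz's 34% interest in Brightpath Media Ltd.
Chain via Silverbay Logistics SA → Stonebridge Foods Inc. (R3): 45% × 73% × 33% = 10.8405% of Clearview Capital LLC.
Chain via Brightpath Media Ltd → Summit Services GmbH (R3): 34% × 66% × 13% = 2.9172% of Clearview Capital LLC.
Aggregating (R2): 10.8405% + 2.9172% = 13.7577%.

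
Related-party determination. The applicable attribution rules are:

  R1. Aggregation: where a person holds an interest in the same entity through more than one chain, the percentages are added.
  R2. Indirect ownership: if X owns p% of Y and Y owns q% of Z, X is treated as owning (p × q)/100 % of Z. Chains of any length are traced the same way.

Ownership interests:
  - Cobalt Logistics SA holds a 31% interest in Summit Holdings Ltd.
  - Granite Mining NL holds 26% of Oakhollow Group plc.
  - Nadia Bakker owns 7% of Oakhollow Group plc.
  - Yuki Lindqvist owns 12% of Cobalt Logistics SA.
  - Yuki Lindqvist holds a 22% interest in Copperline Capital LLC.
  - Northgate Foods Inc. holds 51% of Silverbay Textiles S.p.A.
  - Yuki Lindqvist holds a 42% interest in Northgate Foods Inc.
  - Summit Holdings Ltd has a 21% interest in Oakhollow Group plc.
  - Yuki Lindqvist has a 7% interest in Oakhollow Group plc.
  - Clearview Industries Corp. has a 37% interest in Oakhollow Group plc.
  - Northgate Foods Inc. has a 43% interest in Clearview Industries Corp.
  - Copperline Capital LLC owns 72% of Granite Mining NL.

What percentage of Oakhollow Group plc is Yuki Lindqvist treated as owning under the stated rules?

Chain via Copperline Capital LLC → Granite Mining NL (R2): 22% × 72% × 26% = 4.1184% of Oakhollow Group plc.
Chain via Cobalt Logistics SA → Summit Holdings Ltd (R2): 12% × 31% × 21% = 0.7812% of Oakhollow Group plc.
Chain via Northgate Foods Inc. → Clearview Industries Corp. (R2): 42% × 43% × 37% = 6.6822% of Oakhollow Group plc.
Direct interest in Oakhollow Group plc: 7%.
Aggregating (R1): 4.1184% + 0.7812% + 6.6822% + 7% = 18.5818%.

18.5818%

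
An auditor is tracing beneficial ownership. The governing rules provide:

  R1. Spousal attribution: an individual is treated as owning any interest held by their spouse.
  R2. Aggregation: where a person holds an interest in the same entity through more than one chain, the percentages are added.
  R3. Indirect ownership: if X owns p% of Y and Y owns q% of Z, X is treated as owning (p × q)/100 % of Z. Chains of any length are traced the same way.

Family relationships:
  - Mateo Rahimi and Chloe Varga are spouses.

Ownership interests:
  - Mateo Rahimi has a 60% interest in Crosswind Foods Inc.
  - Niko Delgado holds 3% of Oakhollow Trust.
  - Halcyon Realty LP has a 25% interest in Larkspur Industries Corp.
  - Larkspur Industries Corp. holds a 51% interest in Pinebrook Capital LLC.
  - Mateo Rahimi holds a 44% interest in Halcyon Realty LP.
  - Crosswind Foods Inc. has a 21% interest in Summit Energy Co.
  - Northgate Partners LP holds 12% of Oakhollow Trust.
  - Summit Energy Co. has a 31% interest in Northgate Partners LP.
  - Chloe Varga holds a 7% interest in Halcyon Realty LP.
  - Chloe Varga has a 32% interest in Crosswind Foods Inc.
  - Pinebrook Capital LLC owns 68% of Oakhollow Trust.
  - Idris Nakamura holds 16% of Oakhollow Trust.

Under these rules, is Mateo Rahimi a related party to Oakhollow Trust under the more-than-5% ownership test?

Yes

By spousal attribution (R1), Mateo Rahimi is treated as also owning Chloe Varga's interest in Crosswind Foods Inc, giving 60% + 32% = 92%.
By spousal attribution (R1), Mateo Rahimi is treated as also owning Chloe Varga's interest in Halcyon Realty LP, giving 44% + 7% = 51%.
Chain via Crosswind Foods Inc. → Summit Energy Co. → Northgate Partners LP (R3): 92% × 21% × 31% × 12% = 0.718704% of Oakhollow Trust.
Chain via Halcyon Realty LP → Larkspur Industries Corp. → Pinebrook Capital LLC (R3): 51% × 25% × 51% × 68% = 4.4217% of Oakhollow Trust.
Aggregating (R2): 0.718704% + 4.4217% = 5.140404%.
5.140404% exceeds the 5% threshold, so Mateo is a related party to Oakhollow Trust.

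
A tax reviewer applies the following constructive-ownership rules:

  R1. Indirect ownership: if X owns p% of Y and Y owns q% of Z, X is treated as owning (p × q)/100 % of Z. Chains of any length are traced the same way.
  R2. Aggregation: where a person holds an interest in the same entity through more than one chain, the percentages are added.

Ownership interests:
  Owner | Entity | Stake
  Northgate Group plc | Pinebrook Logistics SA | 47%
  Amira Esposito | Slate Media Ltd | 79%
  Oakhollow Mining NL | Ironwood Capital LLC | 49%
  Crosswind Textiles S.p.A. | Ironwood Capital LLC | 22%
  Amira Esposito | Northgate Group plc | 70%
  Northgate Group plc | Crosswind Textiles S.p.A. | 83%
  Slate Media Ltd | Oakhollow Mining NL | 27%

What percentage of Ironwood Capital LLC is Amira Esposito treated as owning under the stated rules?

23.2337%

Chain via Northgate Group plc → Crosswind Textiles S.p.A. (R1): 70% × 83% × 22% = 12.782% of Ironwood Capital LLC.
Chain via Slate Media Ltd → Oakhollow Mining NL (R1): 79% × 27% × 49% = 10.4517% of Ironwood Capital LLC.
Aggregating (R2): 12.782% + 10.4517% = 23.2337%.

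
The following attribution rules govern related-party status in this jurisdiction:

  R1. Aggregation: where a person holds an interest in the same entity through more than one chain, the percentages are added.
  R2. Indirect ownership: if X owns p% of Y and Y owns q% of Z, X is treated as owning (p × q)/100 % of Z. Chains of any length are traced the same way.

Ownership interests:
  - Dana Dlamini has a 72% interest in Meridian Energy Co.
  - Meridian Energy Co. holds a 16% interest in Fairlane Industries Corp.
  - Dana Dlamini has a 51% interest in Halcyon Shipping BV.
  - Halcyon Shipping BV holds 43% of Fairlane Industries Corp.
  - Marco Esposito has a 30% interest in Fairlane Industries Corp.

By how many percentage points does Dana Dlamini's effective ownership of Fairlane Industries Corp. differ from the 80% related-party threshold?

46.55

Chain via Halcyon Shipping BV (R2): 51% × 43% = 21.93% of Fairlane Industries Corp.
Chain via Meridian Energy Co. (R2): 72% × 16% = 11.52% of Fairlane Industries Corp.
Aggregating (R1): 21.93% + 11.52% = 33.45%.
33.45% falls short of the 80% threshold by 46.55 percentage points.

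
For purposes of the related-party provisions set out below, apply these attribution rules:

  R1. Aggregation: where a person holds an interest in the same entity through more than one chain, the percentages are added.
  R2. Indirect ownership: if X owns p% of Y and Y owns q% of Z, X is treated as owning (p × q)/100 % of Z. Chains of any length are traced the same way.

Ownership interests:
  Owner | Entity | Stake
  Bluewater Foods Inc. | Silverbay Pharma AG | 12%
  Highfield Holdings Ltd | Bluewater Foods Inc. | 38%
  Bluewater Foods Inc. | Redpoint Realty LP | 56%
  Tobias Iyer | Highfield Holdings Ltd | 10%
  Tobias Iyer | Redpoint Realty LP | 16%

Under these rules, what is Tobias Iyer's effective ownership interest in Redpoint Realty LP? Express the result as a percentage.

18.128%

Chain via Highfield Holdings Ltd → Bluewater Foods Inc. (R2): 10% × 38% × 56% = 2.128% of Redpoint Realty LP.
Direct interest in Redpoint Realty LP: 16%.
Aggregating (R1): 2.128% + 16% = 18.128%.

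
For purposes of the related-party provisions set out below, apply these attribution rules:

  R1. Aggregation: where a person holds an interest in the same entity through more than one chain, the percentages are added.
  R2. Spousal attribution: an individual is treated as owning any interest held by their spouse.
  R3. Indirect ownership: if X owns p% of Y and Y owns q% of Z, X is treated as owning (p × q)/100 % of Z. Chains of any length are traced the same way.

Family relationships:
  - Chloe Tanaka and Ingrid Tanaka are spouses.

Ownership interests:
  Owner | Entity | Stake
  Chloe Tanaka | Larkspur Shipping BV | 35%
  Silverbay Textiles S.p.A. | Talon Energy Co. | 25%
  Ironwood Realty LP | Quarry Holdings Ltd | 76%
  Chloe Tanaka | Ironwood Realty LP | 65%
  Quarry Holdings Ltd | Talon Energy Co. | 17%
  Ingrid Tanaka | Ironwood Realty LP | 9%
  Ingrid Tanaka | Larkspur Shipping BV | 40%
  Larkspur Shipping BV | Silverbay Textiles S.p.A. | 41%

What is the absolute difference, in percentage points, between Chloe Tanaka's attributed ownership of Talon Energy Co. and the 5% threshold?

12.2483

By spousal attribution (R2), Chloe Tanaka is treated as also owning Ingrid Tanaka's interest in Ironwood Realty LP, giving 65% + 9% = 74%.
By spousal attribution (R2), Chloe Tanaka is treated as also owning Ingrid Tanaka's interest in Larkspur Shipping BV, giving 35% + 40% = 75%.
Chain via Ironwood Realty LP → Quarry Holdings Ltd (R3): 74% × 76% × 17% = 9.5608% of Talon Energy Co.
Chain via Larkspur Shipping BV → Silverbay Textiles S.p.A. (R3): 75% × 41% × 25% = 7.6875% of Talon Energy Co.
Aggregating (R1): 9.5608% + 7.6875% = 17.2483%.
17.2483% exceeds the 5% threshold by 12.2483 percentage points.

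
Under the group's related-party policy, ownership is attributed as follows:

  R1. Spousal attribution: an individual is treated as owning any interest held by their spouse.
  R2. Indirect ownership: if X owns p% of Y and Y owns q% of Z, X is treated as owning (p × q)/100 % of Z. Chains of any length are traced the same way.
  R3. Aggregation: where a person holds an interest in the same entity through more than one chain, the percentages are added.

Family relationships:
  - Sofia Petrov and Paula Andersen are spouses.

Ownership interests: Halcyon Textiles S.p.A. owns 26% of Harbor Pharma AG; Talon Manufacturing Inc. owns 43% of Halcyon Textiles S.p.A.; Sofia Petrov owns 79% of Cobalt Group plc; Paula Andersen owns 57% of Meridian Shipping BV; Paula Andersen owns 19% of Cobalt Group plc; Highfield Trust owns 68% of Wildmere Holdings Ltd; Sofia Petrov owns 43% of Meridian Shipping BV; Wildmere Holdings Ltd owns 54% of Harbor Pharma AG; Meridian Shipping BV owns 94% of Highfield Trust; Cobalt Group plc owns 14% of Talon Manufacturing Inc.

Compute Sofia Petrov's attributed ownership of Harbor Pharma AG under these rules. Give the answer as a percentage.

36.050696%

By spousal attribution (R1), Sofia Petrov is treated as also owning Paula Andersen's interest in Meridian Shipping BV, giving 43% + 57% = 100%.
By spousal attribution (R1), Sofia Petrov is treated as also owning Paula Andersen's interest in Cobalt Group plc, giving 79% + 19% = 98%.
Chain via Meridian Shipping BV → Highfield Trust → Wildmere Holdings Ltd (R2): 100% × 94% × 68% × 54% = 34.5168% of Harbor Pharma AG.
Chain via Cobalt Group plc → Talon Manufacturing Inc. → Halcyon Textiles S.p.A. (R2): 98% × 14% × 43% × 26% = 1.533896% of Harbor Pharma AG.
Aggregating (R3): 34.5168% + 1.533896% = 36.050696%.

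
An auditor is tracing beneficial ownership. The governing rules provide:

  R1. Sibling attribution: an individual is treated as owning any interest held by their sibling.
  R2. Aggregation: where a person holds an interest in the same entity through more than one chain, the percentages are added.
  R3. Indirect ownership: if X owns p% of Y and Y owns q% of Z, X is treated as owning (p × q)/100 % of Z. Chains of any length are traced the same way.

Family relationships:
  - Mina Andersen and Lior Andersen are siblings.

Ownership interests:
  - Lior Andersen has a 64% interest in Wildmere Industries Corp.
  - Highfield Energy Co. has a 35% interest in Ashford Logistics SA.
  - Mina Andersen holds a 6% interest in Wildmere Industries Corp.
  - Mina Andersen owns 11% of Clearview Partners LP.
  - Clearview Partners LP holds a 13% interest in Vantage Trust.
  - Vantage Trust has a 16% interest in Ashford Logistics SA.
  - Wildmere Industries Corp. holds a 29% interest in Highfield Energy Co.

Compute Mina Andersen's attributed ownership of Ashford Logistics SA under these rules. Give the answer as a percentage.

7.3338%

By sibling attribution (R1), Mina Andersen is treated as also owning Lior Andersen's interest in Wildmere Industries Corp, giving 6% + 64% = 70%.
Chain via Clearview Partners LP → Vantage Trust (R3): 11% × 13% × 16% = 0.2288% of Ashford Logistics SA.
Chain via Wildmere Industries Corp. → Highfield Energy Co. (R3): 70% × 29% × 35% = 7.105% of Ashford Logistics SA.
Aggregating (R2): 0.2288% + 7.105% = 7.3338%.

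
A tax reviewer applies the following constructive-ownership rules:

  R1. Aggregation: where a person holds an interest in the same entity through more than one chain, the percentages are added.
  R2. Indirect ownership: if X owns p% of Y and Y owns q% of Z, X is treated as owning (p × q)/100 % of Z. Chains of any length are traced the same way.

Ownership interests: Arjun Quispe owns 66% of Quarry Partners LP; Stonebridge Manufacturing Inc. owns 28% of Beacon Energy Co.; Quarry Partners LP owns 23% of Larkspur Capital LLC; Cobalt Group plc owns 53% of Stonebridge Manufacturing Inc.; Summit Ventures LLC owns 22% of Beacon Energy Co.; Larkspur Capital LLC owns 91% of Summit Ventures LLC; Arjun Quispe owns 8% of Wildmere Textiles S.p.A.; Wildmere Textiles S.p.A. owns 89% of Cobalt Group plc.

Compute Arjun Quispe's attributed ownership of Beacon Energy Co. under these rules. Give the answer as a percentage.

Chain via Quarry Partners LP → Larkspur Capital LLC → Summit Ventures LLC (R2): 66% × 23% × 91% × 22% = 3.039036% of Beacon Energy Co.
Chain via Wildmere Textiles S.p.A. → Cobalt Group plc → Stonebridge Manufacturing Inc. (R2): 8% × 89% × 53% × 28% = 1.056608% of Beacon Energy Co.
Aggregating (R1): 3.039036% + 1.056608% = 4.095644%.

4.095644%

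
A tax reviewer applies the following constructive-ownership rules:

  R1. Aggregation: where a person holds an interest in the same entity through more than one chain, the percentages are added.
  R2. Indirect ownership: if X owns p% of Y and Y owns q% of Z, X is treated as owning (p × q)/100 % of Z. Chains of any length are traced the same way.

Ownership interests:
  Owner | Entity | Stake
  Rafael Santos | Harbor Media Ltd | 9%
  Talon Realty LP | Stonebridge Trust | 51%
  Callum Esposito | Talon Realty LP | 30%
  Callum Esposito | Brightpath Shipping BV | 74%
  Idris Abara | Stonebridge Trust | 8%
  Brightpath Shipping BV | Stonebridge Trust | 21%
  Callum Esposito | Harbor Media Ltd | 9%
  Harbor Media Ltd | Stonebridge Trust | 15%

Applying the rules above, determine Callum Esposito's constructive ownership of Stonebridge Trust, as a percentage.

Chain via Harbor Media Ltd (R2): 9% × 15% = 1.35% of Stonebridge Trust.
Chain via Brightpath Shipping BV (R2): 74% × 21% = 15.54% of Stonebridge Trust.
Chain via Talon Realty LP (R2): 30% × 51% = 15.3% of Stonebridge Trust.
Aggregating (R1): 1.35% + 15.54% + 15.3% = 32.19%.

32.19%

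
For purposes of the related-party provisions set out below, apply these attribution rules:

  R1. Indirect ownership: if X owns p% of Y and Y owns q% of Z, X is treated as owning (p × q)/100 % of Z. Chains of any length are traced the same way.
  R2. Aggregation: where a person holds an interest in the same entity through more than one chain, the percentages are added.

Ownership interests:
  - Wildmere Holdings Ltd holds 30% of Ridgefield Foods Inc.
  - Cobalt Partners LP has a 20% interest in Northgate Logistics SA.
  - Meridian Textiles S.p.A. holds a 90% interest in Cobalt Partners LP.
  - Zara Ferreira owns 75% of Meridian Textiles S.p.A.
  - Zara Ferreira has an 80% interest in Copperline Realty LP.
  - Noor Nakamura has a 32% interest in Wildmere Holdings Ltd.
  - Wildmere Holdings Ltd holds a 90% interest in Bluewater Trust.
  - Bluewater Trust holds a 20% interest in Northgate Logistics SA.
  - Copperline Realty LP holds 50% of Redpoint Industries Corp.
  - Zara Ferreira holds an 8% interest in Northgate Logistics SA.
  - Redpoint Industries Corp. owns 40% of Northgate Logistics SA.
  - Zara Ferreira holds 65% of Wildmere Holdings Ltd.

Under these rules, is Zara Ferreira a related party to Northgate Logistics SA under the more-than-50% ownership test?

Chain via Wildmere Holdings Ltd → Bluewater Trust (R1): 65% × 90% × 20% = 11.7% of Northgate Logistics SA.
Chain via Meridian Textiles S.p.A. → Cobalt Partners LP (R1): 75% × 90% × 20% = 13.5% of Northgate Logistics SA.
Chain via Copperline Realty LP → Redpoint Industries Corp. (R1): 80% × 50% × 40% = 16% of Northgate Logistics SA.
Direct interest in Northgate Logistics SA: 8%.
Aggregating (R2): 11.7% + 13.5% + 16% + 8% = 49.2%.
49.2% does not exceed the 50% threshold, so Zara is not a related party to Northgate Logistics SA.

No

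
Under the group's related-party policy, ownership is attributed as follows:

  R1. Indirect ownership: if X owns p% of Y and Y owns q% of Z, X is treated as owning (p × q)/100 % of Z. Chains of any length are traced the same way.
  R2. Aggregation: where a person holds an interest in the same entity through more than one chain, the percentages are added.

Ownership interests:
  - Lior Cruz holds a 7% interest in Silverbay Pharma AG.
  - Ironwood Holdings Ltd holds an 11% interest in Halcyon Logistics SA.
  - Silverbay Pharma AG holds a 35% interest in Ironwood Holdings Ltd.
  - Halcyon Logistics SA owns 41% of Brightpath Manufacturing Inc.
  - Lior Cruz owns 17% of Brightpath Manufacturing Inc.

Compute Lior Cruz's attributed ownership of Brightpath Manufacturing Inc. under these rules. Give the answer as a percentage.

17.110495%

Chain via Silverbay Pharma AG → Ironwood Holdings Ltd → Halcyon Logistics SA (R1): 7% × 35% × 11% × 41% = 0.110495% of Brightpath Manufacturing Inc.
Direct interest in Brightpath Manufacturing Inc: 17%.
Aggregating (R2): 0.110495% + 17% = 17.110495%.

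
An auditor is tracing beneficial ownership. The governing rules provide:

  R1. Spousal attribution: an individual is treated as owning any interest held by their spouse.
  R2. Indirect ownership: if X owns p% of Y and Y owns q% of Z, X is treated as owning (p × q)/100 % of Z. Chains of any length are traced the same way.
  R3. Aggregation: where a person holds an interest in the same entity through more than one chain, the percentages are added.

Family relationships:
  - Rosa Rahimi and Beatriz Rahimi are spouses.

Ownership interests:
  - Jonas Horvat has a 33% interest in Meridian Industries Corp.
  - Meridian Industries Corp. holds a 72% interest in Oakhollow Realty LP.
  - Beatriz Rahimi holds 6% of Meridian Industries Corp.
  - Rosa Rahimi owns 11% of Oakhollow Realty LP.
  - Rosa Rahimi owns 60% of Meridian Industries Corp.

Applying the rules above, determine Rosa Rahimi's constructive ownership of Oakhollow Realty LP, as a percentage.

58.52%

By spousal attribution (R1), Rosa Rahimi is treated as also owning Beatriz Rahimi's interest in Meridian Industries Corp, giving 60% + 6% = 66%.
Chain via Meridian Industries Corp. (R2): 66% × 72% = 47.52% of Oakhollow Realty LP.
Direct interest in Oakhollow Realty LP: 11%.
Aggregating (R3): 47.52% + 11% = 58.52%.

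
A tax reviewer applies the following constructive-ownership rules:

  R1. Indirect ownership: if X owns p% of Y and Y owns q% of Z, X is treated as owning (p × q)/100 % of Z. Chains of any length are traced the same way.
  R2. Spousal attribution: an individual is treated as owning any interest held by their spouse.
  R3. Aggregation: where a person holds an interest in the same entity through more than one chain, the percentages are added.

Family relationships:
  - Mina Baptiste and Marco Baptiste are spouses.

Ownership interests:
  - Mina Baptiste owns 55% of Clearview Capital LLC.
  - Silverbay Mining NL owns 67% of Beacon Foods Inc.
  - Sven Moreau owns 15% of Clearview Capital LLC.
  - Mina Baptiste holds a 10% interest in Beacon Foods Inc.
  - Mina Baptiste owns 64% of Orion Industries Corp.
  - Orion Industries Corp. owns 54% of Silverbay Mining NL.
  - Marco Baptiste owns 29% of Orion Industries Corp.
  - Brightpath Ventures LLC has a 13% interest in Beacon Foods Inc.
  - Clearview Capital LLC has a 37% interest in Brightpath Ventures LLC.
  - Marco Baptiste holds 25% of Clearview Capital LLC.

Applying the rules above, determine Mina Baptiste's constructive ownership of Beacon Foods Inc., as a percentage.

By spousal attribution (R2), Mina Baptiste is treated as also owning Marco Baptiste's interest in Orion Industries Corp, giving 64% + 29% = 93%.
By spousal attribution (R2), Mina Baptiste is treated as also owning Marco Baptiste's interest in Clearview Capital LLC, giving 55% + 25% = 80%.
Chain via Orion Industries Corp. → Silverbay Mining NL (R1): 93% × 54% × 67% = 33.6474% of Beacon Foods Inc.
Chain via Clearview Capital LLC → Brightpath Ventures LLC (R1): 80% × 37% × 13% = 3.848% of Beacon Foods Inc.
Direct interest in Beacon Foods Inc: 10%.
Aggregating (R3): 33.6474% + 3.848% + 10% = 47.4954%.

47.4954%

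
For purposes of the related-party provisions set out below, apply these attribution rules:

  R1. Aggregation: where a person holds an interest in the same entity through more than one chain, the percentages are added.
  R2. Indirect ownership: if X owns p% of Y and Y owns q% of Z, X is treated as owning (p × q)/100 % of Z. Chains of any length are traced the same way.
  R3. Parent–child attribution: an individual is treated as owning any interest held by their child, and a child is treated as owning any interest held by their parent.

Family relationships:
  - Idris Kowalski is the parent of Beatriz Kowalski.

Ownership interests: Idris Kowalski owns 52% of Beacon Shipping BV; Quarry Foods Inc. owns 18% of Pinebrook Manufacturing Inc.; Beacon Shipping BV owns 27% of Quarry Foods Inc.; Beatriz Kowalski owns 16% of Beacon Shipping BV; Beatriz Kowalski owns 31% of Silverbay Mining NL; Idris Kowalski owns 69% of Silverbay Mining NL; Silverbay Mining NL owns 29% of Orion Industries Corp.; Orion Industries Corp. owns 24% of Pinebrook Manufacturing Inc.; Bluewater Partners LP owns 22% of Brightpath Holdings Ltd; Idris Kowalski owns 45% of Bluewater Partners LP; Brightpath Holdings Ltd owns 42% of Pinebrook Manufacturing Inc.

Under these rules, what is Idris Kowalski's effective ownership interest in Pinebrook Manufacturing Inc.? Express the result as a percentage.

By parent–child attribution (R3), Idris Kowalski is treated as also owning Beatriz Kowalski's interest in Beacon Shipping BV, giving 52% + 16% = 68%.
By parent–child attribution (R3), Idris Kowalski is treated as also owning Beatriz Kowalski's interest in Silverbay Mining NL, giving 69% + 31% = 100%.
Chain via Beacon Shipping BV → Quarry Foods Inc. (R2): 68% × 27% × 18% = 3.3048% of Pinebrook Manufacturing Inc.
Chain via Silverbay Mining NL → Orion Industries Corp. (R2): 100% × 29% × 24% = 6.96% of Pinebrook Manufacturing Inc.
Chain via Bluewater Partners LP → Brightpath Holdings Ltd (R2): 45% × 22% × 42% = 4.158% of Pinebrook Manufacturing Inc.
Aggregating (R1): 3.3048% + 6.96% + 4.158% = 14.4228%.

14.4228%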